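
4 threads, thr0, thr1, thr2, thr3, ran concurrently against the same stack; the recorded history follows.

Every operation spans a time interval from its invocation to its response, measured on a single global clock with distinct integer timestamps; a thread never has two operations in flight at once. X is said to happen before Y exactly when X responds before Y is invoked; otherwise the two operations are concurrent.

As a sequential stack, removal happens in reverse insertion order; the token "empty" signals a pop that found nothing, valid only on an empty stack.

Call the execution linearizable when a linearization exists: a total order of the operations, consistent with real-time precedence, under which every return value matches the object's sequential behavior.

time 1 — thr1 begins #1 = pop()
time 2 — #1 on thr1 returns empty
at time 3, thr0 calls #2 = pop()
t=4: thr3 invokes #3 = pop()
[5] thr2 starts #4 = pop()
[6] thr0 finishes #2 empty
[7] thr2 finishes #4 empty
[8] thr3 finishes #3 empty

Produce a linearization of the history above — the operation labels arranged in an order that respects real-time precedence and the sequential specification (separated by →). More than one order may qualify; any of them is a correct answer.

#1 → #2 → #3 → #4

step 1: #1 pop() → empty — stack <>
step 2: #2 pop() → empty — stack <>
step 3: #3 pop() → empty — stack <>
step 4: #4 pop() → empty — stack <>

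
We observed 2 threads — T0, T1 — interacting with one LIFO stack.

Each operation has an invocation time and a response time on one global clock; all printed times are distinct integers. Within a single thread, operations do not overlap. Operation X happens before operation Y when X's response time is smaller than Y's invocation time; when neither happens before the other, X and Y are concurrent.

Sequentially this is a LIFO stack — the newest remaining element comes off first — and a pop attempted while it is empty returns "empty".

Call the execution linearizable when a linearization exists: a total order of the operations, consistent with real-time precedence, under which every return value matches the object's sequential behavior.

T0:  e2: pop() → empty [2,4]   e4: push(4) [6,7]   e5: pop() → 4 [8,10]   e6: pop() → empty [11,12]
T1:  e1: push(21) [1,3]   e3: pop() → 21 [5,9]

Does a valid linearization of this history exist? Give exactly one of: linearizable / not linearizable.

linearizable

a witness: e2, e1, e3, e4, e5, e6
1. e2 pop() → empty, leaving stack <>
2. e1 push(21), leaving stack <21>
3. e3 pop() → 21, leaving stack <>
4. e4 push(4), leaving stack <4>
5. e5 pop() → 4, leaving stack <>
6. e6 pop() → empty, leaving stack <>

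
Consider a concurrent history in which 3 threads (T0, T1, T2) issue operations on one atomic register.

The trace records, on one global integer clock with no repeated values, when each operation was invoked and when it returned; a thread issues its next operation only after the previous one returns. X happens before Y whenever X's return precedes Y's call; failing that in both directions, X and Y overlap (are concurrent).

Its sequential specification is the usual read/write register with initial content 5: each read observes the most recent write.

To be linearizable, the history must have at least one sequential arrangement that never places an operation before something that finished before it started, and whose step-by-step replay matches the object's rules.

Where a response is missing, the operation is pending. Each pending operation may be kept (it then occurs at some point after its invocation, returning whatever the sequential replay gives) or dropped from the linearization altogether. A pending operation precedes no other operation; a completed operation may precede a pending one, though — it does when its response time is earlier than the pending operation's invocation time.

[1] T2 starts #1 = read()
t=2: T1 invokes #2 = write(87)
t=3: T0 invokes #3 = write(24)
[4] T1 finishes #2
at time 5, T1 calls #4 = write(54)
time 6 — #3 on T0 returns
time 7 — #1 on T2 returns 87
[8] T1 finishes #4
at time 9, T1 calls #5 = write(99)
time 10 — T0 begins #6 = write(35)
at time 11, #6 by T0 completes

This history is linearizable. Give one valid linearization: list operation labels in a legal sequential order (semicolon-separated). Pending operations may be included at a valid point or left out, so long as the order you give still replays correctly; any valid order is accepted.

step 1: #2 write(87) — value 87
step 2: #1 read() → 87 — value 87
step 3: #3 write(24) — value 24
step 4: #4 write(54) — value 54
step 5: #5 write(99) (pending, included) — value 99
step 6: #6 write(35) — value 35

#2; #1; #3; #4; #5; #6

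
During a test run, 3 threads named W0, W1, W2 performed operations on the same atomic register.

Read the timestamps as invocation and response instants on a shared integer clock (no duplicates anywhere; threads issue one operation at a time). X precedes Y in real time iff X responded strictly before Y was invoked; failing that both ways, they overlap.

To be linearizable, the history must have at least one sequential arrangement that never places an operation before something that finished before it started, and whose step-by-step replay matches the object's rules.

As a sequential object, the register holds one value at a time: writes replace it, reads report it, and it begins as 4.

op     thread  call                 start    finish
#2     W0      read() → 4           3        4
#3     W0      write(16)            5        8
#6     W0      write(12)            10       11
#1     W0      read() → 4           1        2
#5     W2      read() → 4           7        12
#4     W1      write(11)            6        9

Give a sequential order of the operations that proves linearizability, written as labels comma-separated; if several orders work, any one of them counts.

after step 1 (#1 read() → 4): value 4
after step 2 (#2 read() → 4): value 4
after step 3 (#5 read() → 4): value 4
after step 4 (#3 write(16)): value 16
after step 5 (#4 write(11)): value 11
after step 6 (#6 write(12)): value 12

#1, #2, #5, #3, #4, #6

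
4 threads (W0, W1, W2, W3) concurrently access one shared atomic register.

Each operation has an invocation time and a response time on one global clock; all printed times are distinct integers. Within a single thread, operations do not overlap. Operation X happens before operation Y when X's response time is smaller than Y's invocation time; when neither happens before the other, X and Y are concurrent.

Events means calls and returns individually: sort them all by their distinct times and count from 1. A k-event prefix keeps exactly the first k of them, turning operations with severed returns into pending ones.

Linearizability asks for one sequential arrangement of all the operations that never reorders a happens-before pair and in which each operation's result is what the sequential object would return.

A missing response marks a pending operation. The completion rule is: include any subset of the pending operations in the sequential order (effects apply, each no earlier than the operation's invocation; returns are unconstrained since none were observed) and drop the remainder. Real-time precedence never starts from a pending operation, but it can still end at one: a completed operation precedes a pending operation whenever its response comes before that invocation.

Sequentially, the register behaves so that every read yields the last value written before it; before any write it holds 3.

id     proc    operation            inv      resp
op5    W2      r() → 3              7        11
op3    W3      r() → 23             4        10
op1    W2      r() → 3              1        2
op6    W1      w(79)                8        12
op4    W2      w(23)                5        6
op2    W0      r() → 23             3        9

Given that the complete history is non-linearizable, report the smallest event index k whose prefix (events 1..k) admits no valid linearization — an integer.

11

one valid order for events 1..10 is op1, op4, op2, op3:
step 1: op1 r() → 3 — value 3
step 2: op4 w(23) — value 23
step 3: op2 r() → 23 — value 23
step 4: op3 r() → 23 — value 23
include event 11 — op5 responding at 11 — and every candidate order breaks
no completion choice of the 1 pending operation (op6) rescues it — every subset was tried
sample order op1, op2, op3, op4, op5 (pending dropped) stalls at step 2 — op2 r() → 23 has no legal effect
sample order op1, op2, op4, op3, op5 (pending dropped) stalls at step 2 — op2 r() → 23 has no legal effect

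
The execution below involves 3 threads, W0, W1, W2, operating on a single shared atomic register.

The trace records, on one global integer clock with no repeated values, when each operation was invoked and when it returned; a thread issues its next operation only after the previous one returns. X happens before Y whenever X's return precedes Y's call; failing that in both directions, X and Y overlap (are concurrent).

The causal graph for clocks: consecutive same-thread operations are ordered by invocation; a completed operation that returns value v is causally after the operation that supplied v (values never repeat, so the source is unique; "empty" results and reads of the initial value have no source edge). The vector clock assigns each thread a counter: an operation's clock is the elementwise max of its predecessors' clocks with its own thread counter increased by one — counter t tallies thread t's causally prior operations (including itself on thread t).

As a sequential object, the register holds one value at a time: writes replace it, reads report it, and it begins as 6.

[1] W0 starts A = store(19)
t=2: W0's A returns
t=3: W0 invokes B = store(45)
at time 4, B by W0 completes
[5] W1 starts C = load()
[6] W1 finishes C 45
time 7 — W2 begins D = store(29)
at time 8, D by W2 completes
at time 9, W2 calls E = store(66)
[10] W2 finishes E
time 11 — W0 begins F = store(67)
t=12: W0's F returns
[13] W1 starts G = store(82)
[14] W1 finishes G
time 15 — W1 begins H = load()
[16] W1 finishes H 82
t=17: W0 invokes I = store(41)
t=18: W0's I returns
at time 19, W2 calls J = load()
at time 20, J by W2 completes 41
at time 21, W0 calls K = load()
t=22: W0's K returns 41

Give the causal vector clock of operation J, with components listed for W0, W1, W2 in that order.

(4, 0, 3)

root op D, invoked 7: fresh clock plus W2's own tick → (0, 0, 1)
root op A, invoked 1: fresh clock plus W0's own tick → (1, 0, 0)
merge at E (invoked 9): VC(D)=(0, 0, 1), own-thread bump on W2 → (0, 0, 2)
merge at B (invoked 3): VC(A)=(1, 0, 0), own-thread bump on W0 → (2, 0, 0)
merge at C (invoked 5): VC(B)=(2, 0, 0), own-thread bump on W1 → (2, 1, 0)
merge at F (invoked 11): VC(B)=(2, 0, 0), own-thread bump on W0 → (3, 0, 0)
merge at G (invoked 13): VC(C)=(2, 1, 0), own-thread bump on W1 → (2, 2, 0)
merge at I (invoked 17): VC(F)=(3, 0, 0), own-thread bump on W0 → (4, 0, 0)
merge at H (invoked 15): VC(G)=(2, 2, 0), own-thread bump on W1 → (2, 3, 0)
merge at K (invoked 21): VC(I)=(4, 0, 0), own-thread bump on W0 → (5, 0, 0)
merge at J (invoked 19): VC(E)=(0, 0, 2), VC(I)=(4, 0, 0), own-thread bump on W2 → (4, 0, 3)
target: VC(J) = (4, 0, 3)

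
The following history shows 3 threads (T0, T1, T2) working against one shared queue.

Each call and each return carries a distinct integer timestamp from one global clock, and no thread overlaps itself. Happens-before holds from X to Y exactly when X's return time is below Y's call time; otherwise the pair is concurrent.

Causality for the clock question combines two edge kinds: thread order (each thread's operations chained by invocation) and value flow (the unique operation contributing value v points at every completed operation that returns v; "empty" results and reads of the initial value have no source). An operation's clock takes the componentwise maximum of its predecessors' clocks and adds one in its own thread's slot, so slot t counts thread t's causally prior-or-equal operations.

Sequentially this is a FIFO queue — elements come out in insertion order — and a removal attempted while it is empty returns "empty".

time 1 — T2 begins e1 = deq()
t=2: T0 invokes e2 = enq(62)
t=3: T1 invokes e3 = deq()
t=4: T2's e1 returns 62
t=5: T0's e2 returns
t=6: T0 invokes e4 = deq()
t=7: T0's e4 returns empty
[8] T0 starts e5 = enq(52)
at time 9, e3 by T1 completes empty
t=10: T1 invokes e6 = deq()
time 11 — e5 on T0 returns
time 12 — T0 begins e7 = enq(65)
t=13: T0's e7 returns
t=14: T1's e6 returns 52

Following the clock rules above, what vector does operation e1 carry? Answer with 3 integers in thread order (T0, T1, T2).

root op e3, invoked 3: fresh clock plus T1's own tick → (0, 1, 0)
root op e2, invoked 2: fresh clock plus T0's own tick → (1, 0, 0)
VC(e1, invoked at 1): max of VC(e2)=(1, 0, 0), then +1 on thread T2 → (1, 0, 1)
VC(e4, invoked at 6): max of VC(e2)=(1, 0, 0), then +1 on thread T0 → (2, 0, 0)
VC(e5, invoked at 8): max of VC(e4)=(2, 0, 0), then +1 on thread T0 → (3, 0, 0)
VC(e7, invoked at 12): max of VC(e5)=(3, 0, 0), then +1 on thread T0 → (4, 0, 0)
VC(e6, invoked at 10): max of VC(e3)=(0, 1, 0), VC(e5)=(3, 0, 0), then +1 on thread T1 → (3, 2, 0)
target: VC(e1) = (1, 0, 1)

(1, 0, 1)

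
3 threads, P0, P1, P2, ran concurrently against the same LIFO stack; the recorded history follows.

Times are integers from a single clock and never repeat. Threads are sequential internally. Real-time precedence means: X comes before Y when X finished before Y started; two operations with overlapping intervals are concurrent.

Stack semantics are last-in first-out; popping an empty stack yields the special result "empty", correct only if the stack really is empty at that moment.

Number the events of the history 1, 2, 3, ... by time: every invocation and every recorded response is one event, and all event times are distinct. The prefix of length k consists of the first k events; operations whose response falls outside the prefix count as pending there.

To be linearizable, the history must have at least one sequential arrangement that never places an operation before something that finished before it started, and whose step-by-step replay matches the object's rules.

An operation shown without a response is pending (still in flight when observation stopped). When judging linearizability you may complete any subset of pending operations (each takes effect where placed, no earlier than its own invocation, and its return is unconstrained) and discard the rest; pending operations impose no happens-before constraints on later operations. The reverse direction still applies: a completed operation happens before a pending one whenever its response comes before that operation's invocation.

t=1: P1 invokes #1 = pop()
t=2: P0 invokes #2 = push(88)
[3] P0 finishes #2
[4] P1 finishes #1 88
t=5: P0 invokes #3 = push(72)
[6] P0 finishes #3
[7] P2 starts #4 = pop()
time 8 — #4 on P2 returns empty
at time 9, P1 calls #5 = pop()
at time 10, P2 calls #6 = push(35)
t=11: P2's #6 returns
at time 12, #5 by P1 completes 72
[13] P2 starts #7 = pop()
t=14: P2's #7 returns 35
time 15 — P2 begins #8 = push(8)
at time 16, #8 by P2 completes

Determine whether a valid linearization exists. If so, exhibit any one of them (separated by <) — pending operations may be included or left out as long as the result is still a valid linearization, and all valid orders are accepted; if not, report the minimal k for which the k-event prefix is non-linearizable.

already the first 8 events (up to #4's response at time 8) admit no linearization; the first 7 still do
checked exhaustively: 2 real-time-consistent orders of 4 completed operations, zero legal LIFO stack replays
sample order #1, #2, #3, #4 stalls at step 1 — #1 pop() → 88 has no legal effect
sample order #2, #1, #3, #4 stalls at step 4 — #4 pop() → empty has no legal effect

not linearizable — minimal violating prefix: 8 events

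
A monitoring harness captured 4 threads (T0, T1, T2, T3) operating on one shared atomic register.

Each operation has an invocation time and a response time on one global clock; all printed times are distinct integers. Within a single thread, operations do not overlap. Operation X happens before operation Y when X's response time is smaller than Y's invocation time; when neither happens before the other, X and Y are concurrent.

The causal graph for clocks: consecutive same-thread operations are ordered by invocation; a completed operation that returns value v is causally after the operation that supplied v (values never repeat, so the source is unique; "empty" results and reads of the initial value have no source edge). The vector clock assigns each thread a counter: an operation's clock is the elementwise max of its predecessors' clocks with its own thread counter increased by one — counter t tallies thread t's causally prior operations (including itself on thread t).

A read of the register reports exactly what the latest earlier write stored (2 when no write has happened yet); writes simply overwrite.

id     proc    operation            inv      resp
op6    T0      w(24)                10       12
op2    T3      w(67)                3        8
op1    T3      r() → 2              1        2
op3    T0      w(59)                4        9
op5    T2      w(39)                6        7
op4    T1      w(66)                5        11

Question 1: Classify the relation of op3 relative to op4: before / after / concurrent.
Answer: concurrent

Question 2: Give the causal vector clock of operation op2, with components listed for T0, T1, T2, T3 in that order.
Answer: (0, 0, 0, 2)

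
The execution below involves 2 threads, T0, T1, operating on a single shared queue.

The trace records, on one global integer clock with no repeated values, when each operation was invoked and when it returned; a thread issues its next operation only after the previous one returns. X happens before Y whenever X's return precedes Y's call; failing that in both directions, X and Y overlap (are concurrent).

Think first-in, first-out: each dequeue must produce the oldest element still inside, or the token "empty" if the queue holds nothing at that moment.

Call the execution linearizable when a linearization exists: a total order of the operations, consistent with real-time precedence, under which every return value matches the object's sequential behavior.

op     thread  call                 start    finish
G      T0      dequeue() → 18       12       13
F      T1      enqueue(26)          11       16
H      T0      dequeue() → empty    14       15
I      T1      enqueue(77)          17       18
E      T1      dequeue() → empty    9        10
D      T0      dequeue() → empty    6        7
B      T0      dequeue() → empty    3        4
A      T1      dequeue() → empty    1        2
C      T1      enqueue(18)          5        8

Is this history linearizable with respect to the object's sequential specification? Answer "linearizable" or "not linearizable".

cut after 9 events: linearizable; cut after 10 events (E responds, time 10): not linearizable
real-time-consistent orders of the 5 completed operations: 2 — all fail the queue replay
for example A, B, C, D, E fails at step 4: D dequeue() → empty is not legal there
for example A, B, D, C, E fails at step 5: E dequeue() → empty is not legal there

not linearizable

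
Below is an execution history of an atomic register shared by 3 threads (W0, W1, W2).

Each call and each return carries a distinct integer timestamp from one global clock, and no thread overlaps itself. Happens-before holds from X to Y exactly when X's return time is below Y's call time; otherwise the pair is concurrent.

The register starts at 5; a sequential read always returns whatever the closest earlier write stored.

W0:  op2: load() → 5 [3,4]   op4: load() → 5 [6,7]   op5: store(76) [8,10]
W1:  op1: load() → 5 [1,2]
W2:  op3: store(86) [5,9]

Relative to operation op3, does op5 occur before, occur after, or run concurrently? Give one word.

op5 spans [8,10], op3 spans [5,9]
the intervals overlap in both directions

concurrent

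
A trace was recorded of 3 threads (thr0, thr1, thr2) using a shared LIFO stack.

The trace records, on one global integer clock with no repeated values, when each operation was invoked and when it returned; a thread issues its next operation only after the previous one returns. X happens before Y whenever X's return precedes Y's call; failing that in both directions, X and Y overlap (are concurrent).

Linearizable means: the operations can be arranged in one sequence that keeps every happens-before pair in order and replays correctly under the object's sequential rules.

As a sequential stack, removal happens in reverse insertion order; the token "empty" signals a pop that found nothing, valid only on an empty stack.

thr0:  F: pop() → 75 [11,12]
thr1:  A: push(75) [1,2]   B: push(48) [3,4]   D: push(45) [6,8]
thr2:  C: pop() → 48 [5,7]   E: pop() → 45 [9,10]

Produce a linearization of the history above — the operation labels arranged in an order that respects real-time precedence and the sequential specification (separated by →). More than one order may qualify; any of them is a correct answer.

1. A push(75), leaving stack <75>
2. B push(48), leaving stack <75,48>
3. C pop() → 48, leaving stack <75>
4. D push(45), leaving stack <75,45>
5. E pop() → 45, leaving stack <75>
6. F pop() → 75, leaving stack <>

A → B → C → D → E → F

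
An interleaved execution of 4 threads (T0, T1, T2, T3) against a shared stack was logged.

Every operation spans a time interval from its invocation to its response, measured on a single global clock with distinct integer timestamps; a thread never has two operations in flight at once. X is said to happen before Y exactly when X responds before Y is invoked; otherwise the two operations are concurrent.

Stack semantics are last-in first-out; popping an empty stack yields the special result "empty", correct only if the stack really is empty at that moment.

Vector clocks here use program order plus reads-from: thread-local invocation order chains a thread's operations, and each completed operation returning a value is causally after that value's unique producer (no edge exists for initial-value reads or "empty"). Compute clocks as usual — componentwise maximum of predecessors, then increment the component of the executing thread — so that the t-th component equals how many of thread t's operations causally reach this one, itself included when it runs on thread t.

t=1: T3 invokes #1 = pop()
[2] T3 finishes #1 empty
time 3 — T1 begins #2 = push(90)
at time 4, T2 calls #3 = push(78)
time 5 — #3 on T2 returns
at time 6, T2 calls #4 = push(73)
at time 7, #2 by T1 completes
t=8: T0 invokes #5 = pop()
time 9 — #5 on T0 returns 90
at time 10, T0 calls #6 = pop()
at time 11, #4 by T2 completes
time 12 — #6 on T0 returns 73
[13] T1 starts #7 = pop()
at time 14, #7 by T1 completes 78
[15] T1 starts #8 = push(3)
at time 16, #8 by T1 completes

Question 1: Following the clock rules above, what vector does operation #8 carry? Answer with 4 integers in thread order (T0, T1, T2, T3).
Answer: (0, 3, 1, 0)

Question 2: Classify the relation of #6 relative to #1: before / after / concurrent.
Answer: after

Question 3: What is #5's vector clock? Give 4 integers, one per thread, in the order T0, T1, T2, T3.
Answer: (1, 1, 0, 0)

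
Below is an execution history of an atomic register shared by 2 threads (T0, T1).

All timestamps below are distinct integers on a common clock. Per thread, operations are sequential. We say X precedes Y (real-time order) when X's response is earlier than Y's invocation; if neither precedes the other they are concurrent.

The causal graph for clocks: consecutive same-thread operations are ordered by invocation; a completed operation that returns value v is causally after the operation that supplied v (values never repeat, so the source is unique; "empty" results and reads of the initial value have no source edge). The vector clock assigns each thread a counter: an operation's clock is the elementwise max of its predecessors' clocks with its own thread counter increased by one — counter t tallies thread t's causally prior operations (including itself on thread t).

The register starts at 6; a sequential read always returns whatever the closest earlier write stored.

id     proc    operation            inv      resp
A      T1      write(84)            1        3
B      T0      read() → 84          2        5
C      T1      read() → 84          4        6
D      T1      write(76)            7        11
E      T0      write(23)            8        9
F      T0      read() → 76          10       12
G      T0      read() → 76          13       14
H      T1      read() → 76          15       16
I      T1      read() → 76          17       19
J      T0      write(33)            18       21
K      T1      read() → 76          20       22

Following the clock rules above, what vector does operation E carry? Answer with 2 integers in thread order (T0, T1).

A (invocation 1): nothing precedes it; T1's component alone gives (0, 1)
from VC(A)=(0, 1), C (invoked 4) maxes components and bumps T1 → (0, 2)
from VC(A)=(0, 1), B (invoked 2) maxes components and bumps T0 → (1, 1)
from VC(C)=(0, 2), D (invoked 7) maxes components and bumps T1 → (0, 3)
from VC(B)=(1, 1), E (invoked 8) maxes components and bumps T0 → (2, 1)
from VC(D)=(0, 3), H (invoked 15) maxes components and bumps T1 → (0, 4)
from VC(D)=(0, 3), VC(H)=(0, 4), I (invoked 17) maxes components and bumps T1 → (0, 5)
from VC(D)=(0, 3), VC(I)=(0, 5), K (invoked 20) maxes components and bumps T1 → (0, 6)
from VC(D)=(0, 3), VC(E)=(2, 1), F (invoked 10) maxes components and bumps T0 → (3, 3)
from VC(D)=(0, 3), VC(F)=(3, 3), G (invoked 13) maxes components and bumps T0 → (4, 3)
from VC(G)=(4, 3), J (invoked 18) maxes components and bumps T0 → (5, 3)
target: VC(E) = (2, 1)

(2, 1)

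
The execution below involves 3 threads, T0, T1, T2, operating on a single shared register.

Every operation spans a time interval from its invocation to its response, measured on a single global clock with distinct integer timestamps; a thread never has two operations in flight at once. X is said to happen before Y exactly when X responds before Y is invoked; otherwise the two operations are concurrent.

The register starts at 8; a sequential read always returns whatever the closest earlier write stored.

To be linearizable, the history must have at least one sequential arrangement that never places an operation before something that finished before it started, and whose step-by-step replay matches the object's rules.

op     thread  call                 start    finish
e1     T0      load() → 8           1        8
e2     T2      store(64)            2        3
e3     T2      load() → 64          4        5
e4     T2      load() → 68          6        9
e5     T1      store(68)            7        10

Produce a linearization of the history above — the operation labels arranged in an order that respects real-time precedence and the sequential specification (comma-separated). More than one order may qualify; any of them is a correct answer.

after step 1 (e1 load() → 8): value 8
after step 2 (e2 store(64)): value 64
after step 3 (e3 load() → 64): value 64
after step 4 (e5 store(68)): value 68
after step 5 (e4 load() → 68): value 68

e1, e2, e3, e5, e4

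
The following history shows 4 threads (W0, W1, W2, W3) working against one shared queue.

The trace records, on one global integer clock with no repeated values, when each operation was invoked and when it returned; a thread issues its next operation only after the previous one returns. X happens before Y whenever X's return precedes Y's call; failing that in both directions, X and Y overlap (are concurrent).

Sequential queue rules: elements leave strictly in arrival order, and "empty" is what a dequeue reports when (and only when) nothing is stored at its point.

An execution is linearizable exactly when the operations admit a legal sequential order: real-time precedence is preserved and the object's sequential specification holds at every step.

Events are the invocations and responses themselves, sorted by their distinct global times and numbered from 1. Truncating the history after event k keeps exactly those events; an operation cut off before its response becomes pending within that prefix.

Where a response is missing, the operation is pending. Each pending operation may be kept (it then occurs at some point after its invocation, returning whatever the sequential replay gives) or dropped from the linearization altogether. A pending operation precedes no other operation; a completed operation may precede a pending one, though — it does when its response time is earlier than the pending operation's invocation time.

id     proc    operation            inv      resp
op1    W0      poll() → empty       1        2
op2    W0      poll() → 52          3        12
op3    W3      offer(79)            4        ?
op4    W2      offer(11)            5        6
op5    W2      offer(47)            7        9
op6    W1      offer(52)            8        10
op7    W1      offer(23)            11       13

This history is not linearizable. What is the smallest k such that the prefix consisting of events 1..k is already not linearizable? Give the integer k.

12

events 1..11 are linearizable; a witness order is op1, op2, op3, op4, op5, op6:
step 1: op1 poll() → empty — queue <>
step 2: op2 poll() (pending, included) — queue <>
step 3: op3 offer(79) (pending, included) — queue <79>
step 4: op4 offer(11) — queue <79,11>
step 5: op5 offer(47) — queue <79,11,47>
step 6: op6 offer(52) — queue <79,11,47,52>
adding event 12 (op2 responds at 12) leaves no legal real-time order
no escape via the 2 pending operations (op3, op7): every completion choice fails
sample order op1, op2, op4, op5, op6 (pending dropped) stalls at step 2 — op2 poll() → 52 has no legal effect
sample order op1, op2, op4, op6, op5 (pending dropped) stalls at step 2 — op2 poll() → 52 has no legal effect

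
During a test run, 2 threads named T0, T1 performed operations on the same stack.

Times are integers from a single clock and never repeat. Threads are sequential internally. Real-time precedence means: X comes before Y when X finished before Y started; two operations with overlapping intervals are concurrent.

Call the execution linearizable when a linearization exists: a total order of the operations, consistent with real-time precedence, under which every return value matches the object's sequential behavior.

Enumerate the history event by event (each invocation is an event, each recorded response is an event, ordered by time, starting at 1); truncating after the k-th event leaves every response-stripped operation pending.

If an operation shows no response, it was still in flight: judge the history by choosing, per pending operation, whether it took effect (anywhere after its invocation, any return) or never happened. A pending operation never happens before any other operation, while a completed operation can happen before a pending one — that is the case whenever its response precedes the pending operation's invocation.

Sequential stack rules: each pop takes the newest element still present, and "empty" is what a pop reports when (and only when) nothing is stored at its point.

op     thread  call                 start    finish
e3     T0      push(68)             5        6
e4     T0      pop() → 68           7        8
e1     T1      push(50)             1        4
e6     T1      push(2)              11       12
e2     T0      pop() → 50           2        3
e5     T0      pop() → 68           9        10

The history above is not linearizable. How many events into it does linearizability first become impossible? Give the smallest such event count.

a valid linearization of events 1..9 exists, for instance e1, e2, e3, e4:
step 1: e1 push(50) — stack <50>
step 2: e2 pop() → 50 — stack <>
step 3: e3 push(68) — stack <68>
step 4: e4 pop() → 68 — stack <>
include event 10 — e5 responding at 10 — and every candidate order breaks
one such order, e1, e2, e3, e4, e5, breaks at step 5 where e5 pop() → 68 is illegal
one such order, e2, e1, e3, e4, e5, breaks at step 1 where e2 pop() → 50 is illegal

10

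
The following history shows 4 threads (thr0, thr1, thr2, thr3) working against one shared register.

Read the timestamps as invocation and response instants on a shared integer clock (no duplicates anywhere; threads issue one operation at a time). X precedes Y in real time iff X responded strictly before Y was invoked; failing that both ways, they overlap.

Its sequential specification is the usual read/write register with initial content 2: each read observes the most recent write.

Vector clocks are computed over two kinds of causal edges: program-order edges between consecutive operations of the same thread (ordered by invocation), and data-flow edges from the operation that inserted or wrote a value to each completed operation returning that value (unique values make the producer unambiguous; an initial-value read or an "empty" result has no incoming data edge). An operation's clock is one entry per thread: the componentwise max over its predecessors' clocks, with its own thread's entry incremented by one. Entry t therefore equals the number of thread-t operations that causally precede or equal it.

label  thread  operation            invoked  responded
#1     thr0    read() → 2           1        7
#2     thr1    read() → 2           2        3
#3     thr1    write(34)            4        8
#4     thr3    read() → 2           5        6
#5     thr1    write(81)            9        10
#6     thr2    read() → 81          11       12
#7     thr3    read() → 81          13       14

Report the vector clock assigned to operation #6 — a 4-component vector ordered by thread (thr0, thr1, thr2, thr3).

(0, 3, 1, 0)

#4 (invocation 5): nothing precedes it; thr3's component alone gives (0, 0, 0, 1)
#2 (invocation 2): nothing precedes it; thr1's component alone gives (0, 1, 0, 0)
#1 (invocation 1): nothing precedes it; thr0's component alone gives (1, 0, 0, 0)
VC(#3, invoked at 4): max of VC(#2)=(0, 1, 0, 0), then +1 on thread thr1 → (0, 2, 0, 0)
VC(#5, invoked at 9): max of VC(#3)=(0, 2, 0, 0), then +1 on thread thr1 → (0, 3, 0, 0)
VC(#6, invoked at 11): max of VC(#5)=(0, 3, 0, 0), then +1 on thread thr2 → (0, 3, 1, 0)
VC(#7, invoked at 13): max of VC(#4)=(0, 0, 0, 1), VC(#5)=(0, 3, 0, 0), then +1 on thread thr3 → (0, 3, 0, 2)
target: VC(#6) = (0, 3, 1, 0)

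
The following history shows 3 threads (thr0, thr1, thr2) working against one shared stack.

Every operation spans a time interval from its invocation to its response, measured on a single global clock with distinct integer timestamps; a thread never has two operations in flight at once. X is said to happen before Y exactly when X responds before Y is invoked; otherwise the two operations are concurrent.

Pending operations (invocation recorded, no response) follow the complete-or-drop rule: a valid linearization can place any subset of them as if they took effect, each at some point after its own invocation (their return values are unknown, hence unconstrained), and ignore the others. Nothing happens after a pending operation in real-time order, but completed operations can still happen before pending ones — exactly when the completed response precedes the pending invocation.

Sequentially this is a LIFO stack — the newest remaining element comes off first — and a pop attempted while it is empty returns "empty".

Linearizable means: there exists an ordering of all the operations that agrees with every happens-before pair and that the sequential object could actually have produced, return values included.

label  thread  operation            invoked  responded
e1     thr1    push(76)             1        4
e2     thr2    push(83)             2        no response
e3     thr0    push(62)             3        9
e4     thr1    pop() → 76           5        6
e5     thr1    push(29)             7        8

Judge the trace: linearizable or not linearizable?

witness order: e1, e4, e2, e3, e5
after step 1 (e1 push(76)): stack <76>
after step 2 (e4 pop() → 76): stack <>
after step 3 (e2 push(83) (pending, included)): stack <83>
after step 4 (e3 push(62)): stack <83,62>
after step 5 (e5 push(29)): stack <83,62,29>

linearizable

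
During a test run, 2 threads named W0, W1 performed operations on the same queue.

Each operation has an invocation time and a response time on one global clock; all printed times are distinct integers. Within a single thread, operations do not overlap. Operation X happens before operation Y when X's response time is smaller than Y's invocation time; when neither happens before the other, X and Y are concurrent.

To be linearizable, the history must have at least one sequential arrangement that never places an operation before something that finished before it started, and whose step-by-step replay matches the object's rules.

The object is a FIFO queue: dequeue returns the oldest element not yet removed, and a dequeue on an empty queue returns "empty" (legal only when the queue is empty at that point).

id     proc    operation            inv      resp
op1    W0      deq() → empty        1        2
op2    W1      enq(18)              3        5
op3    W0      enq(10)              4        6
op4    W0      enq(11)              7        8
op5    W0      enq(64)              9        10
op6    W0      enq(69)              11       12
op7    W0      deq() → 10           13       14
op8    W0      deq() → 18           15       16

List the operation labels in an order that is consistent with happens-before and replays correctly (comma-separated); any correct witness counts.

step 1: op1 deq() → empty — queue <>
step 2: op3 enq(10) — queue <10>
step 3: op2 enq(18) — queue <10,18>
step 4: op4 enq(11) — queue <10,18,11>
step 5: op5 enq(64) — queue <10,18,11,64>
step 6: op6 enq(69) — queue <10,18,11,64,69>
step 7: op7 deq() → 10 — queue <18,11,64,69>
step 8: op8 deq() → 18 — queue <11,64,69>

op1, op3, op2, op4, op5, op6, op7, op8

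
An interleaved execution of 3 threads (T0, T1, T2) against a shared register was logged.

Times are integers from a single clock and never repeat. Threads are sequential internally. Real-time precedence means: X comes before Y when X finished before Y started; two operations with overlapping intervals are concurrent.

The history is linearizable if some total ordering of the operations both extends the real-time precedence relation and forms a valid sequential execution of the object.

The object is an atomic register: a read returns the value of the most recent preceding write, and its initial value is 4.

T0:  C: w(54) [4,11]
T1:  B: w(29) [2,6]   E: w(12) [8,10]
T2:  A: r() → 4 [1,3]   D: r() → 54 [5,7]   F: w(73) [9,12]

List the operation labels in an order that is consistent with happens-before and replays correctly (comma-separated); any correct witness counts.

1. A r() → 4, leaving value 4
2. B w(29), leaving value 29
3. C w(54), leaving value 54
4. D r() → 54, leaving value 54
5. E w(12), leaving value 12
6. F w(73), leaving value 73

A, B, C, D, E, F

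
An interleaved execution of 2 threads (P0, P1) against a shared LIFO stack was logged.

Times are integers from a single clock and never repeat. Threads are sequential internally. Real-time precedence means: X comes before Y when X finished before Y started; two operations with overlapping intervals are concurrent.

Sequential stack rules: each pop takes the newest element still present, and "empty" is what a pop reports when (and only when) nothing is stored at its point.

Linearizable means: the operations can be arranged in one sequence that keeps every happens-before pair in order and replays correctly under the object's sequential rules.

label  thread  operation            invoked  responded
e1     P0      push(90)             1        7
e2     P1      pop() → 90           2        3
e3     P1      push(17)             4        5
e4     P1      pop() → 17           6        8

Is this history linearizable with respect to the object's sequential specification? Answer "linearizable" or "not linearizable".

linearizable

witness order: e1, e2, e3, e4
step 1: e1 push(90) — stack <90>
step 2: e2 pop() → 90 — stack <>
step 3: e3 push(17) — stack <17>
step 4: e4 pop() → 17 — stack <>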